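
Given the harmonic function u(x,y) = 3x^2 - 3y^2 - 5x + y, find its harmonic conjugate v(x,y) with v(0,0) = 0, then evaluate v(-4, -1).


Step 1: v_x = -u_y = 6y - 1
Step 2: v_y = u_x = 6x - 5
Step 3: v = 6xy - x - 5y + C
Step 4: v(0,0) = 0 => C = 0
Step 5: v(-4, -1) = 33

33


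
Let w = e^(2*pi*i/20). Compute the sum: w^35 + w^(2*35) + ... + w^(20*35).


Step 1: The sum sum_{j=1}^{n} w^(k*j) equals n if n | k, else 0.
Step 2: Here n = 20, k = 35
Step 3: Does n divide k? 20 | 35 -> False
Step 4: Sum = 0

0


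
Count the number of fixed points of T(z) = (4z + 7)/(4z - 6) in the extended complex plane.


Step 1: Fixed points satisfy T(z) = z
Step 2: 4z^2 - 10z - 7 = 0
Step 3: Discriminant = (-10)^2 - 4*4*(-7) = 212
Step 4: Number of fixed points = 2

2


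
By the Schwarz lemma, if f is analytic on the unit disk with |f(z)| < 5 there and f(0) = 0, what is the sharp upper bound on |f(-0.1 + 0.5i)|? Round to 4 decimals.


Step 1: g = f/5 maps D -> D with g(0) = 0, so by the Schwarz lemma |g(z)| <= |z|, i.e. |f(z)| <= 5|z|; this is sharp (f(z) = 5z).
Step 2: |z0|^2 = (-0.1)^2 + 0.5^2 = 0.26
Step 3: |z0| = sqrt(0.26) = 0.509902
Step 4: Best bound = 5 * |z0| = 5 * 0.509902 = 2.5495

2.5495


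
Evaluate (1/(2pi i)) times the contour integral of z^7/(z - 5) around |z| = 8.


Step 1: f(z) = z^7, a = 5 is inside |z| = 8
Step 2: By Cauchy integral formula: (1/(2pi*i)) * integral = f(a)
Step 3: f(5) = 5^7 = 78125

78125


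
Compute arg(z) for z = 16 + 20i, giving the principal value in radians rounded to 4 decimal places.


Step 1: z = 16 + 20i
Step 2: arg(z) = atan2(20, 16)
Step 3: arg(z) = 0.8961

0.8961


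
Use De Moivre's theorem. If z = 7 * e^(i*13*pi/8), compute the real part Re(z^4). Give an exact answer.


Step 1: By De Moivre's theorem, z^4 = 7^4 * e^(i*4*13*pi/8) = 2401 * (cos(13*pi/2) + i*sin(13*pi/2))
Step 2: |z|^4 = 7^4 = 2401
Step 3: Reduce the angle mod 2*pi: 13*pi/2 - 6*pi = pi/2
Step 4: cos(pi/2) = 0
Step 5: Re(z^4) = 2401 * 0 = 0

0


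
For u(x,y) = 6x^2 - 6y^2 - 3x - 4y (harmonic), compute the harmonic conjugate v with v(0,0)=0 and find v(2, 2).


Step 1: v_x = -u_y = 12y + 4
Step 2: v_y = u_x = 12x - 3
Step 3: v = 12xy + 4x - 3y + C
Step 4: v(0,0) = 0 => C = 0
Step 5: v(2, 2) = 50

50


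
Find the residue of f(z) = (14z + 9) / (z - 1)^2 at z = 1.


Step 1: Pole of order 2 at z = 1
Step 2: Res = lim d/dz [(z - 1)^2 * f(z)] as z -> 1
Step 3: (z - 1)^2 * f(z) = 14z + 9
Step 4: d/dz[14z + 9] = 14

14


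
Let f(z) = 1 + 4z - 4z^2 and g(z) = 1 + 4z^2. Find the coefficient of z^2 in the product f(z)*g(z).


Step 1: z^2 term in f*g comes from: (1)*(4z^2) + (4z)*(0) + (-4z^2)*(1)
Step 2: = 4 + 0 - 4
Step 3: = 0

0


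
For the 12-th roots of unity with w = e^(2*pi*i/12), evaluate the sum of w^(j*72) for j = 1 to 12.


Step 1: The sum sum_{j=1}^{n} w^(k*j) equals n if n | k, else 0.
Step 2: Here n = 12, k = 72
Step 3: Does n divide k? 12 | 72 -> True
Step 4: Sum = 12

12


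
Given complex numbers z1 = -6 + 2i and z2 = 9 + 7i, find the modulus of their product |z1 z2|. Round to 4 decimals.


Step 1: |z1| = sqrt((-6)^2 + 2^2) = sqrt(40)
Step 2: |z2| = sqrt(9^2 + 7^2) = sqrt(130)
Step 3: |z1*z2| = |z1|*|z2| = sqrt(40) * sqrt(130) = sqrt(40 * 130) = sqrt(5200)
Step 4: = 72.111

72.111


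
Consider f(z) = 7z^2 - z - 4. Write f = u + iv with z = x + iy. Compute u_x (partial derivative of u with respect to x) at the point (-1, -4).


Step 1: f(z) = 7(x+iy)^2 - (x+iy) - 4
Step 2: u = 7(x^2 - y^2) - x - 4
Step 3: u_x = 14x - 1
Step 4: At (-1, -4): u_x = -14 - 1 = -15

-15


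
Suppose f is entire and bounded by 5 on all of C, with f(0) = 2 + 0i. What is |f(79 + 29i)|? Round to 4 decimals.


Step 1: By Liouville's theorem, a bounded entire function is constant.
Step 2: f(z) = f(0) = 2 + 0i for all z.
Step 3: |f(w)| = |2 + 0i| = sqrt(4 + 0)
Step 4: = 2.0

2.0


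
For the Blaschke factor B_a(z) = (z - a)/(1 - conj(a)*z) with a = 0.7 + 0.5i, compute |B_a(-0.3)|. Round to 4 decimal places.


Step 1: Numerator z0 - a = -0.3 - (0.7 + 0.5i) = -1 - 0.5i
Step 2: Denominator 1 - conj(a)*z0 = 1 - (0.7 - 0.5i)*(-0.3) = 1.21 - 0.15i
Step 3: |z0 - a|^2 = (-1)^2 + (-0.5)^2 = 1.25; |1 - conj(a)*z0|^2 = 1.21^2 + (-0.15)^2 = 1.4866
Step 4: |B_a(-0.3)| = sqrt(1.25 / 1.4866) = sqrt(0.840845)
Step 5: = 0.917

0.917


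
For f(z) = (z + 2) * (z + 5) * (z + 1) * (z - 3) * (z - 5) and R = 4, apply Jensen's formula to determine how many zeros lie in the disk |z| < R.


Jensen's formula: (1/2pi)*integral log|f(Re^it)|dt = log|f(0)| + sum_{|a_k|<R} log(R/|a_k|)
Step 1: f(0) = 2 * 5 * 1 * (-3) * (-5) = 150
Step 2: log|f(0)| = log|-2| + log|-5| + log|-1| + log|3| + log|5| = 5.0106
Step 3: Zeros inside |z| < 4: -2, -1, 3
Step 4: Jensen sum = log(4/2) + log(4/1) + log(4/3) = 2.3671
Step 5: n(R) = number of terms in the Jensen sum = count of zeros inside |z| < 4 = 3

3


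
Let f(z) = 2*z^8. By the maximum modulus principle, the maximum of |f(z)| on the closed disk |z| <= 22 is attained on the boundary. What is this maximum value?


Step 1: On |z| = 22, |f(z)| = 2 * |z|^8 = 2 * 22^8
Step 2: By maximum modulus principle, maximum is on boundary.
Step 3: Maximum = 2 * 54875873536 = 109751747072

109751747072


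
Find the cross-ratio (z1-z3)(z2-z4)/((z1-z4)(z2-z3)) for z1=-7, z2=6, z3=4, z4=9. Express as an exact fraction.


Step 1: (z1-z3)(z2-z4) = (-11) * (-3) = 33
Step 2: (z1-z4)(z2-z3) = (-16) * 2 = -32
Step 3: Cross-ratio = -33/32 = -33/32

-33/32


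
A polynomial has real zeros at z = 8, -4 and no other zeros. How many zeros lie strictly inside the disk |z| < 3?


Step 1: Check each root:
  z = 8: |8| = 8 >= 3
  z = -4: |-4| = 4 >= 3
Step 2: Count = 0

0


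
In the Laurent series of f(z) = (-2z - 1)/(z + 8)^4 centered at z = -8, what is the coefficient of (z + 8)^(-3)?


Step 1: Write the numerator in powers of (z + 8): -2z - 1 = -2(z + 8) + (-2*(-8) - 1) = -2(z + 8) + 15
Step 2: Divide by (z + 8)^4: f(z) = 15(z + 8)^(-4) - 2(z + 8)^(-3)
Step 3: This finite sum is the Laurent series of f about z = -8.
Step 4: Coefficient of (z + 8)^(-3) = coefficient of (z + 8) in the re-centred numerator = -2

-2


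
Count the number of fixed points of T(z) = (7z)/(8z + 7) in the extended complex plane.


Step 1: Fixed points satisfy T(z) = z
Step 2: 8z^2 = 0
Step 3: Discriminant = 0^2 - 4*8*0 = 0
Step 4: Number of fixed points = 1

1


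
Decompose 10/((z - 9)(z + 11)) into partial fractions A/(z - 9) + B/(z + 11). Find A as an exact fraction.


Step 1: Multiply both sides by (z - 9) and set z = 9
Step 2: A = 10 / (9 + 11)
Step 3: A = 10 / 20
Step 4: A = 1/2

1/2


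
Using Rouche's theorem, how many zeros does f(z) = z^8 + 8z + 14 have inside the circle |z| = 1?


Step 1: On |z| = 1 the three terms have sizes |z^8| = 1^8 = 1, |8z| = 8*1 = 8, |14| = 14
Step 2: The dominant term is g(z) = 14; let h(z) = z^8 + 8z so f = g + h
Step 3: On |z| = 1: |g| = 14 and |h| <= 1 + 8 = 9
Step 4: Since 14 > 9, |h| < |g| on |z| = 1, so by Rouche f has the same number of zeros as g inside |z| < 1
Step 5: g(z) = 14 is a nonzero constant with no zeros inside |z| < 1. Answer = 0

0


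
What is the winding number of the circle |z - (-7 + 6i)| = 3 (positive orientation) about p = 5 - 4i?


Step 1: Center c = (-7, 6), radius = 3
Step 2: |p - c|^2 = 12^2 + (-10)^2 = 244
Step 3: r^2 = 9
Step 4: |p-c| > r so winding number = 0

0


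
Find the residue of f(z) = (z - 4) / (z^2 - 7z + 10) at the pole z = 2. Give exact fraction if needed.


Step 1: Q(z) = z^2 - 7z + 10 = (z - 2)(z - 5)
Step 2: Q'(z) = 2z - 7
Step 3: Q'(2) = -3, P(2) = -2
Step 4: Res = P(2)/Q'(2) = -2/(-3) = 2/3

2/3


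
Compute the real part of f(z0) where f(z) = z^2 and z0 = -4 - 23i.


Step 1: z0 = -4 - 23i
Step 2: z0^2 = (-4)^2 - (-23)^2 + 184i
Step 3: real part = 16 - 529 = -513

-513


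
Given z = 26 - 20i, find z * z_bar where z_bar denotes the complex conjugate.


Step 1: conj(z) = 26 + 20i
Step 2: z * conj(z) = 26^2 + (-20)^2
Step 3: = 676 + 400 = 1076

1076


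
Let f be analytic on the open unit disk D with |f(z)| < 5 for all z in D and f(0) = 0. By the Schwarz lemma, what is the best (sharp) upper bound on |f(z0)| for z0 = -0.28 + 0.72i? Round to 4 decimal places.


Step 1: g = f/5 maps D -> D with g(0) = 0, so by the Schwarz lemma |g(z)| <= |z|, i.e. |f(z)| <= 5|z|; this is sharp (f(z) = 5z).
Step 2: |z0|^2 = (-0.28)^2 + 0.72^2 = 0.5968
Step 3: |z0| = sqrt(0.5968) = 0.772528
Step 4: Best bound = 5 * |z0| = 5 * 0.772528 = 3.8626

3.8626


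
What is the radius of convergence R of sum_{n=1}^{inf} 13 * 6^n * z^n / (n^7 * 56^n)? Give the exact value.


Step 1: General term a_n = 13 * 6^n / (n^7 * 56^n)
Step 2: By the root test, |a_n|^(1/n) = 13^(1/n) * 6 / (n^(7/n) * 56) -> 6/56 as n -> infinity (since 13^(1/n) -> 1 and n^(7/n) -> 1)
Step 3: R = 1/lim|a_n|^(1/n) = 56/6 = 28/3

28/3


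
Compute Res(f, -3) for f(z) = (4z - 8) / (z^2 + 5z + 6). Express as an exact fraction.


Step 1: Q(z) = z^2 + 5z + 6 = (z + 3)(z + 2)
Step 2: Q'(z) = 2z + 5
Step 3: Q'(-3) = -1, P(-3) = -20
Step 4: Res = P(-3)/Q'(-3) = -20/(-1) = 20

20


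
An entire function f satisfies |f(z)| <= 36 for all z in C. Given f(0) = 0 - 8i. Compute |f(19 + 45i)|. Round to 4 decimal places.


Step 1: By Liouville's theorem, a bounded entire function is constant.
Step 2: f(z) = f(0) = 0 - 8i for all z.
Step 3: |f(w)| = |0 - 8i| = sqrt(0 + 64)
Step 4: = 8.0

8.0


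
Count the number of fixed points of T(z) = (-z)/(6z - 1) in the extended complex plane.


Step 1: Fixed points satisfy T(z) = z
Step 2: 6z^2 = 0
Step 3: Discriminant = 0^2 - 4*6*0 = 0
Step 4: Number of fixed points = 1

1


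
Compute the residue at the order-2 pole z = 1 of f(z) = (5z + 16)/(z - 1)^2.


Step 1: Pole of order 2 at z = 1
Step 2: Res = lim d/dz [(z - 1)^2 * f(z)] as z -> 1
Step 3: (z - 1)^2 * f(z) = 5z + 16
Step 4: d/dz[5z + 16] = 5

5


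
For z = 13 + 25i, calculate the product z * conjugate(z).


Step 1: conj(z) = 13 - 25i
Step 2: z * conj(z) = 13^2 + 25^2
Step 3: = 169 + 625 = 794

794


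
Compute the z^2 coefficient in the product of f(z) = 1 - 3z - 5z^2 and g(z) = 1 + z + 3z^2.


Step 1: z^2 term in f*g comes from: (1)*(3z^2) + (-3z)*(z) + (-5z^2)*(1)
Step 2: = 3 - 3 - 5
Step 3: = -5

-5


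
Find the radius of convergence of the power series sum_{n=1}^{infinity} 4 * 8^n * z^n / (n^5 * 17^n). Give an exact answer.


Step 1: General term a_n = 4 * 8^n / (n^5 * 17^n)
Step 2: By the root test, |a_n|^(1/n) = 4^(1/n) * 8 / (n^(5/n) * 17) -> 8/17 as n -> infinity (since 4^(1/n) -> 1 and n^(5/n) -> 1)
Step 3: R = 1/lim|a_n|^(1/n) = 17/8

17/8


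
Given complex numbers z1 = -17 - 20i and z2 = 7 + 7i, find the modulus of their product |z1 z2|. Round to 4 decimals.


Step 1: |z1| = sqrt((-17)^2 + (-20)^2) = sqrt(689)
Step 2: |z2| = sqrt(7^2 + 7^2) = sqrt(98)
Step 3: |z1*z2| = |z1|*|z2| = sqrt(689) * sqrt(98) = sqrt(689 * 98) = sqrt(67522)
Step 4: = 259.85

259.85


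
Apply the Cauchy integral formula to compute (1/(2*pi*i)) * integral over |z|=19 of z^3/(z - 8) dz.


Step 1: f(z) = z^3, a = 8 is inside |z| = 19
Step 2: By Cauchy integral formula: (1/(2pi*i)) * integral = f(a)
Step 3: f(8) = 8^3 = 512

512


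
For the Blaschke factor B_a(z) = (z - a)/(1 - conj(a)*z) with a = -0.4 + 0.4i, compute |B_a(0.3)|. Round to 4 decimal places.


Step 1: Numerator z0 - a = 0.3 - (-0.4 + 0.4i) = 0.7 - 0.4i
Step 2: Denominator 1 - conj(a)*z0 = 1 - (-0.4 - 0.4i)*0.3 = 1.12 + 0.12i
Step 3: |z0 - a|^2 = 0.7^2 + (-0.4)^2 = 0.65; |1 - conj(a)*z0|^2 = 1.12^2 + 0.12^2 = 1.2688
Step 4: |B_a(0.3)| = sqrt(0.65 / 1.2688) = sqrt(0.512295)
Step 5: = 0.7157

0.7157


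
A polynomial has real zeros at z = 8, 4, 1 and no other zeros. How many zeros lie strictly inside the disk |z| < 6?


Step 1: Check each root:
  z = 8: |8| = 8 >= 6
  z = 4: |4| = 4 < 6
  z = 1: |1| = 1 < 6
Step 2: Count = 2

2


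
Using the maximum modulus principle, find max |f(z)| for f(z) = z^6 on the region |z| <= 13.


Step 1: On |z| = 13, |f(z)| = |z|^6 = 13^6
Step 2: By maximum modulus principle, maximum is on boundary.
Step 3: Maximum = 4826809 = 4826809

4826809


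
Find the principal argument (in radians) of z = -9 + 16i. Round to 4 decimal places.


Step 1: z = -9 + 16i
Step 2: arg(z) = atan2(16, -9)
Step 3: arg(z) = 2.0832

2.0832


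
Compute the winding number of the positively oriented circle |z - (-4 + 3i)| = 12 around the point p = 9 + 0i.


Step 1: Center c = (-4, 3), radius = 12
Step 2: |p - c|^2 = 13^2 + (-3)^2 = 178
Step 3: r^2 = 144
Step 4: |p-c| > r so winding number = 0

0


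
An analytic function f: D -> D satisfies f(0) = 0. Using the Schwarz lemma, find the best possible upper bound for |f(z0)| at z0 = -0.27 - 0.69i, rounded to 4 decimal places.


Step 1: Schwarz lemma: if f: D -> D is analytic with f(0) = 0, then |f(z)| <= |z| for all z in D, and this is sharp (f(z) = z).
Step 2: |z0|^2 = (-0.27)^2 + (-0.69)^2 = 0.549
Step 3: |z0| = sqrt(0.549) = 0.740945
Step 4: Best bound = |z0| = 0.7409

0.7409


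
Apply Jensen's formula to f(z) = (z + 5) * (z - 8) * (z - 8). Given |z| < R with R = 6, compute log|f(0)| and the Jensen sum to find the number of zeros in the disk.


Jensen's formula: (1/2pi)*integral log|f(Re^it)|dt = log|f(0)| + sum_{|a_k|<R} log(R/|a_k|)
Step 1: f(0) = 5 * (-8) * (-8) = 320
Step 2: log|f(0)| = log|-5| + log|8| + log|8| = 5.7683
Step 3: Zeros inside |z| < 6: -5
Step 4: Jensen sum = log(6/5) = 0.1823
Step 5: n(R) = number of terms in the Jensen sum = count of zeros inside |z| < 6 = 1

1


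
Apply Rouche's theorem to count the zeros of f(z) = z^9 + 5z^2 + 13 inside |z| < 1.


Step 1: On |z| = 1 the three terms have sizes |z^9| = 1^9 = 1, |5z^2| = 5*1^2 = 5, |13| = 13
Step 2: The dominant term is g(z) = 13; let h(z) = z^9 + 5z^2 so f = g + h
Step 3: On |z| = 1: |g| = 13 and |h| <= 1 + 5 = 6
Step 4: Since 13 > 6, |h| < |g| on |z| = 1, so by Rouche f has the same number of zeros as g inside |z| < 1
Step 5: g(z) = 13 is a nonzero constant with no zeros inside |z| < 1. Answer = 0

0


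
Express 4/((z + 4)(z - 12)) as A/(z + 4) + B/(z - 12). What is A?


Step 1: Multiply both sides by (z + 4) and set z = -4
Step 2: A = 4 / (-4 - 12)
Step 3: A = 4 / (-16)
Step 4: A = -1/4

-1/4


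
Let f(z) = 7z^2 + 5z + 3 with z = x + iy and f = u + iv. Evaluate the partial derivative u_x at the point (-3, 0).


Step 1: f(z) = 7(x+iy)^2 + 5(x+iy) + 3
Step 2: u = 7(x^2 - y^2) + 5x + 3
Step 3: u_x = 14x + 5
Step 4: At (-3, 0): u_x = -42 + 5 = -37

-37


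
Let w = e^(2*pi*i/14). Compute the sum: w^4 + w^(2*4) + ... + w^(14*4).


Step 1: The sum sum_{j=1}^{n} w^(k*j) equals n if n | k, else 0.
Step 2: Here n = 14, k = 4
Step 3: Does n divide k? 14 | 4 -> False
Step 4: Sum = 0

0


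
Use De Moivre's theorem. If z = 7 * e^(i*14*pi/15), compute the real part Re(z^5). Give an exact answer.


Step 1: By De Moivre's theorem, z^5 = 7^5 * e^(i*5*14*pi/15) = 16807 * (cos(14*pi/3) + i*sin(14*pi/3))
Step 2: |z|^5 = 7^5 = 16807
Step 3: Reduce the angle mod 2*pi: 14*pi/3 - 4*pi = 2*pi/3
Step 4: cos(2*pi/3) = -1/2
Step 5: Re(z^5) = 16807 * (-1/2) = -16807/2

-16807/2


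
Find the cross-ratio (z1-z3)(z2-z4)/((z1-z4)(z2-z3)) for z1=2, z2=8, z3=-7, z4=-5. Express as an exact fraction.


Step 1: (z1-z3)(z2-z4) = 9 * 13 = 117
Step 2: (z1-z4)(z2-z3) = 7 * 15 = 105
Step 3: Cross-ratio = 117/105 = 39/35

39/35


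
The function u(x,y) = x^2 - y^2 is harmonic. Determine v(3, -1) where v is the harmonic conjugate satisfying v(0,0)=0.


Step 1: v_x = -u_y = 2y + 0
Step 2: v_y = u_x = 2x + 0
Step 3: v = 2xy + C
Step 4: v(0,0) = 0 => C = 0
Step 5: v(3, -1) = -6

-6


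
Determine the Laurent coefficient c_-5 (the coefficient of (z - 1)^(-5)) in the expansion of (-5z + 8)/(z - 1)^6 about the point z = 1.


Step 1: Write the numerator in powers of (z - 1): -5z + 8 = -5(z - 1) + (-5*1 + 8) = -5(z - 1) + 3
Step 2: Divide by (z - 1)^6: f(z) = 3(z - 1)^(-6) - 5(z - 1)^(-5)
Step 3: This finite sum is the Laurent series of f about z = 1.
Step 4: Coefficient of (z - 1)^(-5) = coefficient of (z - 1) in the re-centred numerator = -5

-5


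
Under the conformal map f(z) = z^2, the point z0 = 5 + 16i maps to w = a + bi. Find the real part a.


Step 1: z0 = 5 + 16i
Step 2: z0^2 = 5^2 - 16^2 + 160i
Step 3: real part = 25 - 256 = -231

-231


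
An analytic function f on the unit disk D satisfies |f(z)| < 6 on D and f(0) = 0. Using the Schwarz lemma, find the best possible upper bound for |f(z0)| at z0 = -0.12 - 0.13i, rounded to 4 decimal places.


Step 1: g = f/6 maps D -> D with g(0) = 0, so by the Schwarz lemma |g(z)| <= |z|, i.e. |f(z)| <= 6|z|; this is sharp (f(z) = 6z).
Step 2: |z0|^2 = (-0.12)^2 + (-0.13)^2 = 0.0313
Step 3: |z0| = sqrt(0.0313) = 0.176918
Step 4: Best bound = 6 * |z0| = 6 * 0.176918 = 1.0615

1.0615


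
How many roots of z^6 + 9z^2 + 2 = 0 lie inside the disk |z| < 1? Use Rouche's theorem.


Step 1: On |z| = 1 the three terms have sizes |z^6| = 1^6 = 1, |9z^2| = 9*1^2 = 9, |2| = 2
Step 2: The dominant term is g(z) = 9z^2; let h(z) = z^6 + 2 so f = g + h
Step 3: On |z| = 1: |g| = 9 and |h| <= 1 + 2 = 3
Step 4: Since 9 > 3, |h| < |g| on |z| = 1, so by Rouche f has the same number of zeros as g inside |z| < 1
Step 5: g(z) = 9z^2 has 2 zeros (at the origin, multiplicity 2) inside |z| < 1. Answer = 2

2


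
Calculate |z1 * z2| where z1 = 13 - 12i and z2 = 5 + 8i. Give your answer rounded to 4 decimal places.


Step 1: |z1| = sqrt(13^2 + (-12)^2) = sqrt(313)
Step 2: |z2| = sqrt(5^2 + 8^2) = sqrt(89)
Step 3: |z1*z2| = |z1|*|z2| = sqrt(313) * sqrt(89) = sqrt(313 * 89) = sqrt(27857)
Step 4: = 166.9042

166.9042


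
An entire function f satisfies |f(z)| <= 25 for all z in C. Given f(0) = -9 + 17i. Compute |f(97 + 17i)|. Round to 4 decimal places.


Step 1: By Liouville's theorem, a bounded entire function is constant.
Step 2: f(z) = f(0) = -9 + 17i for all z.
Step 3: |f(w)| = |-9 + 17i| = sqrt(81 + 289)
Step 4: = 19.2354

19.2354


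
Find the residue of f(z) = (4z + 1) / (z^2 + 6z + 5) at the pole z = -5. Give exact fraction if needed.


Step 1: Q(z) = z^2 + 6z + 5 = (z + 5)(z + 1)
Step 2: Q'(z) = 2z + 6
Step 3: Q'(-5) = -4, P(-5) = -19
Step 4: Res = P(-5)/Q'(-5) = -19/(-4) = 19/4

19/4


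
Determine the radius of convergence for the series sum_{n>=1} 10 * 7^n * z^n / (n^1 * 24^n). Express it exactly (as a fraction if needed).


Step 1: General term a_n = 10 * 7^n / (n^1 * 24^n)
Step 2: By the root test, |a_n|^(1/n) = 10^(1/n) * 7 / (n^(1/n) * 24) -> 7/24 as n -> infinity (since 10^(1/n) -> 1 and n^(1/n) -> 1)
Step 3: R = 1/lim|a_n|^(1/n) = 24/7

24/7


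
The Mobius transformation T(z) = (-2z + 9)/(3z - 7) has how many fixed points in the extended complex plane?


Step 1: Fixed points satisfy T(z) = z
Step 2: 3z^2 - 5z - 9 = 0
Step 3: Discriminant = (-5)^2 - 4*3*(-9) = 133
Step 4: Number of fixed points = 2

2


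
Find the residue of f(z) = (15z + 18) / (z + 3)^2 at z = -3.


Step 1: Pole of order 2 at z = -3
Step 2: Res = lim d/dz [(z + 3)^2 * f(z)] as z -> -3
Step 3: (z + 3)^2 * f(z) = 15z + 18
Step 4: d/dz[15z + 18] = 15

15


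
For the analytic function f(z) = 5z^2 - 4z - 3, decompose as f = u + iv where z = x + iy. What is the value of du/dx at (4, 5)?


Step 1: f(z) = 5(x+iy)^2 - 4(x+iy) - 3
Step 2: u = 5(x^2 - y^2) - 4x - 3
Step 3: u_x = 10x - 4
Step 4: At (4, 5): u_x = 40 - 4 = 36

36


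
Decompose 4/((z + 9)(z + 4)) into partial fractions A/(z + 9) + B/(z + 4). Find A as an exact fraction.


Step 1: Multiply both sides by (z + 9) and set z = -9
Step 2: A = 4 / (-9 + 4)
Step 3: A = 4 / (-5)
Step 4: A = -4/5

-4/5


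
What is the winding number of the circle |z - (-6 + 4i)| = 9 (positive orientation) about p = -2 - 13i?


Step 1: Center c = (-6, 4), radius = 9
Step 2: |p - c|^2 = 4^2 + (-17)^2 = 305
Step 3: r^2 = 81
Step 4: |p-c| > r so winding number = 0

0


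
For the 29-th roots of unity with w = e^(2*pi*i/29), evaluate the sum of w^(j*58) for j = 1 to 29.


Step 1: The sum sum_{j=1}^{n} w^(k*j) equals n if n | k, else 0.
Step 2: Here n = 29, k = 58
Step 3: Does n divide k? 29 | 58 -> True
Step 4: Sum = 29

29


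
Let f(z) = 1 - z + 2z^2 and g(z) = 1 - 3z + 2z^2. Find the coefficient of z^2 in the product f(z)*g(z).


Step 1: z^2 term in f*g comes from: (1)*(2z^2) + (-z)*(-3z) + (2z^2)*(1)
Step 2: = 2 + 3 + 2
Step 3: = 7

7


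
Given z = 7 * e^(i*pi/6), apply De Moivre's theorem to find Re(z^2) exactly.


Step 1: By De Moivre's theorem, z^2 = 7^2 * e^(i*2*pi/6) = 49 * (cos(pi/3) + i*sin(pi/3))
Step 2: |z|^2 = 7^2 = 49
Step 3: The angle pi/3 already lies in [0, 2*pi)
Step 4: cos(pi/3) = 1/2
Step 5: Re(z^2) = 49 * 1/2 = 49/2

49/2


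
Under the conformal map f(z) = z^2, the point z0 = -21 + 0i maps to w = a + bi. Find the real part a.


Step 1: z0 = -21 + 0i
Step 2: z0^2 = (-21)^2 - 0^2 + 0i
Step 3: real part = 441 - 0 = 441

441


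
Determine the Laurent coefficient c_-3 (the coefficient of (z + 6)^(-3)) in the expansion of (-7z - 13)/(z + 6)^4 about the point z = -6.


Step 1: Write the numerator in powers of (z + 6): -7z - 13 = -7(z + 6) + (-7*(-6) - 13) = -7(z + 6) + 29
Step 2: Divide by (z + 6)^4: f(z) = 29(z + 6)^(-4) - 7(z + 6)^(-3)
Step 3: This finite sum is the Laurent series of f about z = -6.
Step 4: Coefficient of (z + 6)^(-3) = coefficient of (z + 6) in the re-centred numerator = -7

-7


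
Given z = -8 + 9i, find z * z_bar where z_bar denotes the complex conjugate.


Step 1: conj(z) = -8 - 9i
Step 2: z * conj(z) = (-8)^2 + 9^2
Step 3: = 64 + 81 = 145

145


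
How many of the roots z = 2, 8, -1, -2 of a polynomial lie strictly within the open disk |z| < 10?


Step 1: Check each root:
  z = 2: |2| = 2 < 10
  z = 8: |8| = 8 < 10
  z = -1: |-1| = 1 < 10
  z = -2: |-2| = 2 < 10
Step 2: Count = 4

4


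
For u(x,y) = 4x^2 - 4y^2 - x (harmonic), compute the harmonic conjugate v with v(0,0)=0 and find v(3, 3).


Step 1: v_x = -u_y = 8y + 0
Step 2: v_y = u_x = 8x - 1
Step 3: v = 8xy - y + C
Step 4: v(0,0) = 0 => C = 0
Step 5: v(3, 3) = 69

69


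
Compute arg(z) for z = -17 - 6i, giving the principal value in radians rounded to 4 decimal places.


Step 1: z = -17 - 6i
Step 2: arg(z) = atan2(-6, -17)
Step 3: arg(z) = -2.8023

-2.8023


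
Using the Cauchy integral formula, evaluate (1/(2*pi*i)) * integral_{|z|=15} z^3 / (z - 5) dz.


Step 1: f(z) = z^3, a = 5 is inside |z| = 15
Step 2: By Cauchy integral formula: (1/(2pi*i)) * integral = f(a)
Step 3: f(5) = 5^3 = 125

125


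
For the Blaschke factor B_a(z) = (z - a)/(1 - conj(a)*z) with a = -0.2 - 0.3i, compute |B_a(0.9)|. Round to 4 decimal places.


Step 1: Numerator z0 - a = 0.9 - (-0.2 - 0.3i) = 1.1 + 0.3i
Step 2: Denominator 1 - conj(a)*z0 = 1 - (-0.2 + 0.3i)*0.9 = 1.18 - 0.27i
Step 3: |z0 - a|^2 = 1.1^2 + 0.3^2 = 1.3; |1 - conj(a)*z0|^2 = 1.18^2 + (-0.27)^2 = 1.4653
Step 4: |B_a(0.9)| = sqrt(1.3 / 1.4653) = sqrt(0.88719)
Step 5: = 0.9419

0.9419


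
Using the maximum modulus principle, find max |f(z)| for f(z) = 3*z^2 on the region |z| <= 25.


Step 1: On |z| = 25, |f(z)| = 3 * |z|^2 = 3 * 25^2
Step 2: By maximum modulus principle, maximum is on boundary.
Step 3: Maximum = 3 * 625 = 1875

1875


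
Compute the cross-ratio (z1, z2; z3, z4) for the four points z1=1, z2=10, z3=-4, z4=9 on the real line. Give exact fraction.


Step 1: (z1-z3)(z2-z4) = 5 * 1 = 5
Step 2: (z1-z4)(z2-z3) = (-8) * 14 = -112
Step 3: Cross-ratio = -5/112 = -5/112

-5/112


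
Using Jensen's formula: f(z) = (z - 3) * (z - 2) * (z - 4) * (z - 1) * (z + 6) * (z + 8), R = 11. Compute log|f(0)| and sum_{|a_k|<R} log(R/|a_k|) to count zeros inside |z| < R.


Jensen's formula: (1/2pi)*integral log|f(Re^it)|dt = log|f(0)| + sum_{|a_k|<R} log(R/|a_k|)
Step 1: f(0) = (-3) * (-2) * (-4) * (-1) * 6 * 8 = 1152
Step 2: log|f(0)| = log|3| + log|2| + log|4| + log|1| + log|-6| + log|-8| = 7.0493
Step 3: Zeros inside |z| < 11: 3, 2, 4, 1, -6, -8
Step 4: Jensen sum = log(11/3) + log(11/2) + log(11/4) + log(11/1) + log(11/6) + log(11/8) = 7.3381
Step 5: n(R) = number of terms in the Jensen sum = count of zeros inside |z| < 11 = 6

6


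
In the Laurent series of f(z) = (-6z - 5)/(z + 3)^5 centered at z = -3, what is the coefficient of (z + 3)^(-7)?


Step 1: Write the numerator in powers of (z + 3): -6z - 5 = -6(z + 3) + (-6*(-3) - 5) = -6(z + 3) + 13
Step 2: Divide by (z + 3)^5: f(z) = 13(z + 3)^(-5) - 6(z + 3)^(-4)
Step 3: This finite sum is the Laurent series of f about z = -3.
Step 4: Only the powers -5 and -4 appear, so the coefficient of (z + 3)^(-7) = 0

0


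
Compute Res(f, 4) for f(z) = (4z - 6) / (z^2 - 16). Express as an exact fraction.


Step 1: Q(z) = z^2 - 16 = (z - 4)(z + 4)
Step 2: Q'(z) = 2z
Step 3: Q'(4) = 8, P(4) = 10
Step 4: Res = P(4)/Q'(4) = 10/8 = 5/4

5/4


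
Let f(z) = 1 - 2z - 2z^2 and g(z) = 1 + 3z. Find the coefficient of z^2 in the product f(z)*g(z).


Step 1: z^2 term in f*g comes from: (1)*(0) + (-2z)*(3z) + (-2z^2)*(1)
Step 2: = 0 - 6 - 2
Step 3: = -8

-8


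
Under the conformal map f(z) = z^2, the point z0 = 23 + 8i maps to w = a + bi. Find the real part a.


Step 1: z0 = 23 + 8i
Step 2: z0^2 = 23^2 - 8^2 + 368i
Step 3: real part = 529 - 64 = 465

465


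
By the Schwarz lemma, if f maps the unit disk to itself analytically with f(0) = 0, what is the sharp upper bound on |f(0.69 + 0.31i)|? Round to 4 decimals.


Step 1: Schwarz lemma: if f: D -> D is analytic with f(0) = 0, then |f(z)| <= |z| for all z in D, and this is sharp (f(z) = z).
Step 2: |z0|^2 = 0.69^2 + 0.31^2 = 0.5722
Step 3: |z0| = sqrt(0.5722) = 0.756439
Step 4: Best bound = |z0| = 0.7564

0.7564


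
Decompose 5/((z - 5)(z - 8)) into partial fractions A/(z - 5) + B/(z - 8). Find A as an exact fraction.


Step 1: Multiply both sides by (z - 5) and set z = 5
Step 2: A = 5 / (5 - 8)
Step 3: A = 5 / (-3)
Step 4: A = -5/3

-5/3


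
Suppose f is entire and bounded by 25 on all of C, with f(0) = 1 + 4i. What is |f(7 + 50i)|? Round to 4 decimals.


Step 1: By Liouville's theorem, a bounded entire function is constant.
Step 2: f(z) = f(0) = 1 + 4i for all z.
Step 3: |f(w)| = |1 + 4i| = sqrt(1 + 16)
Step 4: = 4.1231

4.1231


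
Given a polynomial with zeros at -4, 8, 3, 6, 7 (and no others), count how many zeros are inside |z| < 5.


Step 1: Check each root:
  z = -4: |-4| = 4 < 5
  z = 8: |8| = 8 >= 5
  z = 3: |3| = 3 < 5
  z = 6: |6| = 6 >= 5
  z = 7: |7| = 7 >= 5
Step 2: Count = 2

2


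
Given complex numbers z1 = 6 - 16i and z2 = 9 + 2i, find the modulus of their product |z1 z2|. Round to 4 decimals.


Step 1: |z1| = sqrt(6^2 + (-16)^2) = sqrt(292)
Step 2: |z2| = sqrt(9^2 + 2^2) = sqrt(85)
Step 3: |z1*z2| = |z1|*|z2| = sqrt(292) * sqrt(85) = sqrt(292 * 85) = sqrt(24820)
Step 4: = 157.5436

157.5436


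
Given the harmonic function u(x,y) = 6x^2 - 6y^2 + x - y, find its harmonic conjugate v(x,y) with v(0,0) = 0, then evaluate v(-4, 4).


Step 1: v_x = -u_y = 12y + 1
Step 2: v_y = u_x = 12x + 1
Step 3: v = 12xy + x + y + C
Step 4: v(0,0) = 0 => C = 0
Step 5: v(-4, 4) = -192

-192


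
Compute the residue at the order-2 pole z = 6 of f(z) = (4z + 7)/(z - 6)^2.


Step 1: Pole of order 2 at z = 6
Step 2: Res = lim d/dz [(z - 6)^2 * f(z)] as z -> 6
Step 3: (z - 6)^2 * f(z) = 4z + 7
Step 4: d/dz[4z + 7] = 4

4


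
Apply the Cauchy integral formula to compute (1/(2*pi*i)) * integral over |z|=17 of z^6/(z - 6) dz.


Step 1: f(z) = z^6, a = 6 is inside |z| = 17
Step 2: By Cauchy integral formula: (1/(2pi*i)) * integral = f(a)
Step 3: f(6) = 6^6 = 46656

46656


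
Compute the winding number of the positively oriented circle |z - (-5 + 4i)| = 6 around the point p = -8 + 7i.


Step 1: Center c = (-5, 4), radius = 6
Step 2: |p - c|^2 = (-3)^2 + 3^2 = 18
Step 3: r^2 = 36
Step 4: |p-c| < r so winding number = 1

1


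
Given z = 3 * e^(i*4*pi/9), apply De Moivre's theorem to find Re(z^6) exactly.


Step 1: By De Moivre's theorem, z^6 = 3^6 * e^(i*6*4*pi/9) = 729 * (cos(8*pi/3) + i*sin(8*pi/3))
Step 2: |z|^6 = 3^6 = 729
Step 3: Reduce the angle mod 2*pi: 8*pi/3 - 2*pi = 2*pi/3
Step 4: cos(2*pi/3) = -1/2
Step 5: Re(z^6) = 729 * (-1/2) = -729/2

-729/2


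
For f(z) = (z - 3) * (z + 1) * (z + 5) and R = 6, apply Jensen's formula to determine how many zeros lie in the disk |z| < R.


Jensen's formula: (1/2pi)*integral log|f(Re^it)|dt = log|f(0)| + sum_{|a_k|<R} log(R/|a_k|)
Step 1: f(0) = (-3) * 1 * 5 = -15
Step 2: log|f(0)| = log|3| + log|-1| + log|-5| = 2.7081
Step 3: Zeros inside |z| < 6: 3, -1, -5
Step 4: Jensen sum = log(6/3) + log(6/1) + log(6/5) = 2.6672
Step 5: n(R) = number of terms in the Jensen sum = count of zeros inside |z| < 6 = 3

3


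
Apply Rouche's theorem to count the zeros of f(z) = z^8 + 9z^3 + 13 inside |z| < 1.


Step 1: On |z| = 1 the three terms have sizes |z^8| = 1^8 = 1, |9z^3| = 9*1^3 = 9, |13| = 13
Step 2: The dominant term is g(z) = 13; let h(z) = z^8 + 9z^3 so f = g + h
Step 3: On |z| = 1: |g| = 13 and |h| <= 1 + 9 = 10
Step 4: Since 13 > 10, |h| < |g| on |z| = 1, so by Rouche f has the same number of zeros as g inside |z| < 1
Step 5: g(z) = 13 is a nonzero constant with no zeros inside |z| < 1. Answer = 0

0


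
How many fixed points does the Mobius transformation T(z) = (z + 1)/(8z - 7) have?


Step 1: Fixed points satisfy T(z) = z
Step 2: 8z^2 - 8z - 1 = 0
Step 3: Discriminant = (-8)^2 - 4*8*(-1) = 96
Step 4: Number of fixed points = 2

2


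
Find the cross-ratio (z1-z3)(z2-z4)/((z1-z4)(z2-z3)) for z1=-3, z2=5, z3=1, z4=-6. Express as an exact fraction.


Step 1: (z1-z3)(z2-z4) = (-4) * 11 = -44
Step 2: (z1-z4)(z2-z3) = 3 * 4 = 12
Step 3: Cross-ratio = -44/12 = -11/3

-11/3


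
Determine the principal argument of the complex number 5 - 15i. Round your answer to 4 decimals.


Step 1: z = 5 - 15i
Step 2: arg(z) = atan2(-15, 5)
Step 3: arg(z) = -1.249

-1.249


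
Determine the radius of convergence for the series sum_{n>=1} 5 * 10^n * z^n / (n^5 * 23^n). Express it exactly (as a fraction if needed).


Step 1: General term a_n = 5 * 10^n / (n^5 * 23^n)
Step 2: By the root test, |a_n|^(1/n) = 5^(1/n) * 10 / (n^(5/n) * 23) -> 10/23 as n -> infinity (since 5^(1/n) -> 1 and n^(5/n) -> 1)
Step 3: R = 1/lim|a_n|^(1/n) = 23/10

23/10


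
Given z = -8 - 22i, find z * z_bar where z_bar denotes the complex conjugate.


Step 1: conj(z) = -8 + 22i
Step 2: z * conj(z) = (-8)^2 + (-22)^2
Step 3: = 64 + 484 = 548

548


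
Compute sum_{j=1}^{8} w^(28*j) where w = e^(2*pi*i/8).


Step 1: The sum sum_{j=1}^{n} w^(k*j) equals n if n | k, else 0.
Step 2: Here n = 8, k = 28
Step 3: Does n divide k? 8 | 28 -> False
Step 4: Sum = 0

0


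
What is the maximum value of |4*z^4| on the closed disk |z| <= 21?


Step 1: On |z| = 21, |f(z)| = 4 * |z|^4 = 4 * 21^4
Step 2: By maximum modulus principle, maximum is on boundary.
Step 3: Maximum = 4 * 194481 = 777924

777924


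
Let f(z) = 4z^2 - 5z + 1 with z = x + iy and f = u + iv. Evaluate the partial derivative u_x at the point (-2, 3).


Step 1: f(z) = 4(x+iy)^2 - 5(x+iy) + 1
Step 2: u = 4(x^2 - y^2) - 5x + 1
Step 3: u_x = 8x - 5
Step 4: At (-2, 3): u_x = -16 - 5 = -21

-21


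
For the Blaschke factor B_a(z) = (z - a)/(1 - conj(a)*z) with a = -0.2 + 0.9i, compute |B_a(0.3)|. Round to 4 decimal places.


Step 1: Numerator z0 - a = 0.3 - (-0.2 + 0.9i) = 0.5 - 0.9i
Step 2: Denominator 1 - conj(a)*z0 = 1 - (-0.2 - 0.9i)*0.3 = 1.06 + 0.27i
Step 3: |z0 - a|^2 = 0.5^2 + (-0.9)^2 = 1.06; |1 - conj(a)*z0|^2 = 1.06^2 + 0.27^2 = 1.1965
Step 4: |B_a(0.3)| = sqrt(1.06 / 1.1965) = sqrt(0.885917)
Step 5: = 0.9412

0.9412


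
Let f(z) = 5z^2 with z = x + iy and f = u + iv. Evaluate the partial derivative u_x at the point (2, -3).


Step 1: f(z) = 5(x+iy)^2 + 0
Step 2: u = 5(x^2 - y^2) + 0
Step 3: u_x = 10x + 0
Step 4: At (2, -3): u_x = 20 + 0 = 20

20


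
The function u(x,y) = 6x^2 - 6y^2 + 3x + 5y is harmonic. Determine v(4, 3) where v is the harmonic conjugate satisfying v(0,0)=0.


Step 1: v_x = -u_y = 12y - 5
Step 2: v_y = u_x = 12x + 3
Step 3: v = 12xy - 5x + 3y + C
Step 4: v(0,0) = 0 => C = 0
Step 5: v(4, 3) = 133

133


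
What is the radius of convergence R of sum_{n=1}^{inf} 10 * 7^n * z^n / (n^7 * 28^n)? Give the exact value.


Step 1: General term a_n = 10 * 7^n / (n^7 * 28^n)
Step 2: By the root test, |a_n|^(1/n) = 10^(1/n) * 7 / (n^(7/n) * 28) -> 7/28 as n -> infinity (since 10^(1/n) -> 1 and n^(7/n) -> 1)
Step 3: R = 1/lim|a_n|^(1/n) = 28/7 = 4

4


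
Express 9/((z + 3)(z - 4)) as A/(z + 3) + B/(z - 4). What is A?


Step 1: Multiply both sides by (z + 3) and set z = -3
Step 2: A = 9 / (-3 - 4)
Step 3: A = 9 / (-7)
Step 4: A = -9/7

-9/7


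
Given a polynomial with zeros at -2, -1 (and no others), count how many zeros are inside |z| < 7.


Step 1: Check each root:
  z = -2: |-2| = 2 < 7
  z = -1: |-1| = 1 < 7
Step 2: Count = 2

2


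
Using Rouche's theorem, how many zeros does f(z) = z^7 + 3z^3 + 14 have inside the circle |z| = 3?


Step 1: On |z| = 3 the three terms have sizes |z^7| = 3^7 = 2187, |3z^3| = 3*3^3 = 81, |14| = 14
Step 2: The dominant term is g(z) = z^7; let h(z) = 3z^3 + 14 so f = g + h
Step 3: On |z| = 3: |g| = 2187 and |h| <= 81 + 14 = 95
Step 4: Since 2187 > 95, |h| < |g| on |z| = 3, so by Rouche f has the same number of zeros as g inside |z| < 3
Step 5: g(z) = z^7 has 7 zeros (all at the origin) inside |z| < 3. Answer = 7

7


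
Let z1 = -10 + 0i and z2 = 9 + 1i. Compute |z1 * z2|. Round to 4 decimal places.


Step 1: |z1| = sqrt((-10)^2 + 0^2) = sqrt(100)
Step 2: |z2| = sqrt(9^2 + 1^2) = sqrt(82)
Step 3: |z1*z2| = |z1|*|z2| = sqrt(100) * sqrt(82) = sqrt(100 * 82) = sqrt(8200)
Step 4: = 90.5539

90.5539


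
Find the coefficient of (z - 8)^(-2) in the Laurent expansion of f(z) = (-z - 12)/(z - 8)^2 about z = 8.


Step 1: Write the numerator in powers of (z - 8): -z - 12 = -(z - 8) + (-1*8 - 12) = -(z - 8) - 20
Step 2: Divide by (z - 8)^2: f(z) = -20(z - 8)^(-2) - (z - 8)^(-1)
Step 3: This finite sum is the Laurent series of f about z = 8.
Step 4: Coefficient of (z - 8)^(-2) = -1*8 - 12 = -20

-20


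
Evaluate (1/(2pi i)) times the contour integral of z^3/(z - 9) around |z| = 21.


Step 1: f(z) = z^3, a = 9 is inside |z| = 21
Step 2: By Cauchy integral formula: (1/(2pi*i)) * integral = f(a)
Step 3: f(9) = 9^3 = 729

729


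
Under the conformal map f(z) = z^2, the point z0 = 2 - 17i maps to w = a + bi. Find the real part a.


Step 1: z0 = 2 - 17i
Step 2: z0^2 = 2^2 - (-17)^2 - 68i
Step 3: real part = 4 - 289 = -285

-285


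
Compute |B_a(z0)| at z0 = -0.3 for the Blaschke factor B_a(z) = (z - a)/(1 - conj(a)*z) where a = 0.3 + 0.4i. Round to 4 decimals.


Step 1: Numerator z0 - a = -0.3 - (0.3 + 0.4i) = -0.6 - 0.4i
Step 2: Denominator 1 - conj(a)*z0 = 1 - (0.3 - 0.4i)*(-0.3) = 1.09 - 0.12i
Step 3: |z0 - a|^2 = (-0.6)^2 + (-0.4)^2 = 0.52; |1 - conj(a)*z0|^2 = 1.09^2 + (-0.12)^2 = 1.2025
Step 4: |B_a(-0.3)| = sqrt(0.52 / 1.2025) = sqrt(0.432432)
Step 5: = 0.6576

0.6576


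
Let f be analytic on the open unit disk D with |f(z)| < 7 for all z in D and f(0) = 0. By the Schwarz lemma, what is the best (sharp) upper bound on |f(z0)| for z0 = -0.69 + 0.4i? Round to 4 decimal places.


Step 1: g = f/7 maps D -> D with g(0) = 0, so by the Schwarz lemma |g(z)| <= |z|, i.e. |f(z)| <= 7|z|; this is sharp (f(z) = 7z).
Step 2: |z0|^2 = (-0.69)^2 + 0.4^2 = 0.6361
Step 3: |z0| = sqrt(0.6361) = 0.797559
Step 4: Best bound = 7 * |z0| = 7 * 0.797559 = 5.5829

5.5829


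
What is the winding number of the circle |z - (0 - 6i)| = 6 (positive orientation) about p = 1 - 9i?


Step 1: Center c = (0, -6), radius = 6
Step 2: |p - c|^2 = 1^2 + (-3)^2 = 10
Step 3: r^2 = 36
Step 4: |p-c| < r so winding number = 1

1


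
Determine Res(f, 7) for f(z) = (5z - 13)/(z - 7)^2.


Step 1: Pole of order 2 at z = 7
Step 2: Res = lim d/dz [(z - 7)^2 * f(z)] as z -> 7
Step 3: (z - 7)^2 * f(z) = 5z - 13
Step 4: d/dz[5z - 13] = 5

5


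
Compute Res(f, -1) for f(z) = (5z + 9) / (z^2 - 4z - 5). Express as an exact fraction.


Step 1: Q(z) = z^2 - 4z - 5 = (z + 1)(z - 5)
Step 2: Q'(z) = 2z - 4
Step 3: Q'(-1) = -6, P(-1) = 4
Step 4: Res = P(-1)/Q'(-1) = 4/(-6) = -2/3

-2/3


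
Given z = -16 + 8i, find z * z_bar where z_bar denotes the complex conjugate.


Step 1: conj(z) = -16 - 8i
Step 2: z * conj(z) = (-16)^2 + 8^2
Step 3: = 256 + 64 = 320

320


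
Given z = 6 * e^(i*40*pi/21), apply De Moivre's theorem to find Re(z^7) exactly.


Step 1: By De Moivre's theorem, z^7 = 6^7 * e^(i*7*40*pi/21) = 279936 * (cos(40*pi/3) + i*sin(40*pi/3))
Step 2: |z|^7 = 6^7 = 279936
Step 3: Reduce the angle mod 2*pi: 40*pi/3 - 12*pi = 4*pi/3
Step 4: cos(4*pi/3) = -1/2
Step 5: Re(z^7) = 279936 * (-1/2) = -139968

-139968


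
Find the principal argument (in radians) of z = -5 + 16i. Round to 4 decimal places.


Step 1: z = -5 + 16i
Step 2: arg(z) = atan2(16, -5)
Step 3: arg(z) = 1.8737

1.8737


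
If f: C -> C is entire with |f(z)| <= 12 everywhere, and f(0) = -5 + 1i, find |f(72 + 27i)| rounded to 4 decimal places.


Step 1: By Liouville's theorem, a bounded entire function is constant.
Step 2: f(z) = f(0) = -5 + 1i for all z.
Step 3: |f(w)| = |-5 + 1i| = sqrt(25 + 1)
Step 4: = 5.099

5.099


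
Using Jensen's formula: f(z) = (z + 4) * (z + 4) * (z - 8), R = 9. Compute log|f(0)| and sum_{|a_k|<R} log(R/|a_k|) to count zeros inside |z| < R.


Jensen's formula: (1/2pi)*integral log|f(Re^it)|dt = log|f(0)| + sum_{|a_k|<R} log(R/|a_k|)
Step 1: f(0) = 4 * 4 * (-8) = -128
Step 2: log|f(0)| = log|-4| + log|-4| + log|8| = 4.852
Step 3: Zeros inside |z| < 9: -4, -4, 8
Step 4: Jensen sum = log(9/4) + log(9/4) + log(9/8) = 1.7396
Step 5: n(R) = number of terms in the Jensen sum = count of zeros inside |z| < 9 = 3

3


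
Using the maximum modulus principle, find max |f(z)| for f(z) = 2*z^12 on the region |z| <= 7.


Step 1: On |z| = 7, |f(z)| = 2 * |z|^12 = 2 * 7^12
Step 2: By maximum modulus principle, maximum is on boundary.
Step 3: Maximum = 2 * 13841287201 = 27682574402

27682574402


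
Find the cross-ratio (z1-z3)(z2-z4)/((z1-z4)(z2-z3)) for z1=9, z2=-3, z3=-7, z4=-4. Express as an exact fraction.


Step 1: (z1-z3)(z2-z4) = 16 * 1 = 16
Step 2: (z1-z4)(z2-z3) = 13 * 4 = 52
Step 3: Cross-ratio = 16/52 = 4/13

4/13


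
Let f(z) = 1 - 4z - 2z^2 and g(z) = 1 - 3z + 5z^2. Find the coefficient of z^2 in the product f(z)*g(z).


Step 1: z^2 term in f*g comes from: (1)*(5z^2) + (-4z)*(-3z) + (-2z^2)*(1)
Step 2: = 5 + 12 - 2
Step 3: = 15

15


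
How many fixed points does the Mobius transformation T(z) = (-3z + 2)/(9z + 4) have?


Step 1: Fixed points satisfy T(z) = z
Step 2: 9z^2 + 7z - 2 = 0
Step 3: Discriminant = 7^2 - 4*9*(-2) = 121
Step 4: Number of fixed points = 2

2


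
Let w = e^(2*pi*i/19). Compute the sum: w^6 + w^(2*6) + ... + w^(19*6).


Step 1: The sum sum_{j=1}^{n} w^(k*j) equals n if n | k, else 0.
Step 2: Here n = 19, k = 6
Step 3: Does n divide k? 19 | 6 -> False
Step 4: Sum = 0

0


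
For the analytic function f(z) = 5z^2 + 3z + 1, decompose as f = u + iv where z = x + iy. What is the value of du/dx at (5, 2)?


Step 1: f(z) = 5(x+iy)^2 + 3(x+iy) + 1
Step 2: u = 5(x^2 - y^2) + 3x + 1
Step 3: u_x = 10x + 3
Step 4: At (5, 2): u_x = 50 + 3 = 53

53


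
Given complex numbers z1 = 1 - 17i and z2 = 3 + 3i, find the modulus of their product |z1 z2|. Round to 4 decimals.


Step 1: |z1| = sqrt(1^2 + (-17)^2) = sqrt(290)
Step 2: |z2| = sqrt(3^2 + 3^2) = sqrt(18)
Step 3: |z1*z2| = |z1|*|z2| = sqrt(290) * sqrt(18) = sqrt(290 * 18) = sqrt(5220)
Step 4: = 72.2496

72.2496


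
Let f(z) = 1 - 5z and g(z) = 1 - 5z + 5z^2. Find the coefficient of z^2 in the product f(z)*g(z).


Step 1: z^2 term in f*g comes from: (1)*(5z^2) + (-5z)*(-5z) + (0)*(1)
Step 2: = 5 + 25 + 0
Step 3: = 30

30
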